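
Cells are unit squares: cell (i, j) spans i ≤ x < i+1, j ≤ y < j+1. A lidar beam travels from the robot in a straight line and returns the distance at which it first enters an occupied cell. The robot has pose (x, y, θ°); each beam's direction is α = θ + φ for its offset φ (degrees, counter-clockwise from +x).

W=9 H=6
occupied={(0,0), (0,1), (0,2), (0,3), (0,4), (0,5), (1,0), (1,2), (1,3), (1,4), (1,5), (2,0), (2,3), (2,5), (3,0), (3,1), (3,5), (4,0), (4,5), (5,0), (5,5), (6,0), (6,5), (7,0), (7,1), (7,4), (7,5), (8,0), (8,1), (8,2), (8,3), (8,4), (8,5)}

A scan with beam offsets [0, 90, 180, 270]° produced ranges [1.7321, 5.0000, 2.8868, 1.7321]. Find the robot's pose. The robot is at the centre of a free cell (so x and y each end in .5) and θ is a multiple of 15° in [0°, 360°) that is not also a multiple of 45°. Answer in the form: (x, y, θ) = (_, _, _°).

(x, y, θ) = (5.5, 3.5, 120°)

Enumerate (i+0.5, j+0.5, θ) over the 21 free cells and 16 admissible headings. For each, cast all 4 beams and compare to the given ranges.
  (5.5, 3.5, 285°): beam 1 = 2.5882 ≠ 1.7321 ✗
  (5.5, 2.5, 285°): beam 1 = 1.5529 ≠ 1.7321 ✗
  (3.5, 2.5, 255°): beam 1 = 0.5176 ≠ 1.7321 ✗
  (4.5, 4.5, 30°): beam 1 = 1.0000 ≠ 1.7321 ✗
  …
  (5.5, 3.5, 120°): r_1=1.7321, r_2=5.0000, r_3=2.8868, r_4=1.7321 — all match ✓
Only this pose fits every beam.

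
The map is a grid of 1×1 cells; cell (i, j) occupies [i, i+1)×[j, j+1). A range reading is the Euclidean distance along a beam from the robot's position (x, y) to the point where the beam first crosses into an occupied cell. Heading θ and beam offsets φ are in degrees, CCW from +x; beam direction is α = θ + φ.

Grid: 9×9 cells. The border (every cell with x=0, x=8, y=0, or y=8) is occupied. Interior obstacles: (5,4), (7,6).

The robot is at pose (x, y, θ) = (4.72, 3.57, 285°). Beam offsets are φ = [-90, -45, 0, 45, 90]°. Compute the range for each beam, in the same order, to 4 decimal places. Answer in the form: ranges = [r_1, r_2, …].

beam 1: φ=-90°, α=195°
  direction (-0.9659, -0.2588); cell (4,3); t to first gridline: x 0.7454, y 2.2023 (then +1.0353 / +3.8637)
    (3,3) via x @ 0.7454
    (2,3) via x @ 1.7807
    (2,2) via y @ 2.2023
    (1,2) via x @ 2.8160
    (0,2) via x @ 3.8512  # hit
  → r_1 = 3.8512
beam 2: φ=-45°, α=240°
  direction (-0.5000, -0.8660); cell (4,3); t to first gridline: x 1.4400, y 0.6582 (then +2.0000 / +1.1547)
    (4,2) via y @ 0.6582
    (3,2) via x @ 1.4400
    (3,1) via y @ 1.8129
    (3,0) via y @ 2.9676  # hit
  → r_2 = 2.9676
beam 3: φ=0°, α=285°
  direction (0.2588, -0.9659); cell (4,3); t to first gridline: x 1.0818, y 0.5901 (then +3.8637 / +1.0353)
    (4,2) via y @ 0.5901
    (5,2) via x @ 1.0818
    (5,1) via y @ 1.6254
    (5,0) via y @ 2.6607  # hit
  → r_3 = 2.6607
beam 4: φ=45°, α=330°
  direction (0.8660, -0.5000); cell (4,3); t to first gridline: x 0.3233, y 1.1400 (then +1.1547 / +2.0000)
    (5,3) via x @ 0.3233
    (5,2) via y @ 1.1400
    (6,2) via x @ 1.4780
    (7,2) via x @ 2.6327
    (7,1) via y @ 3.1400
    (8,1) via x @ 3.7874  # hit
  → r_4 = 3.7874
beam 5: φ=90°, α=15°
  direction (0.9659, 0.2588); cell (4,3); t to first gridline: x 0.2899, y 1.6614 (then +1.0353 / +3.8637)
    (5,3) via x @ 0.2899
    (6,3) via x @ 1.3252
    (6,4) via y @ 1.6614
    (7,4) via x @ 2.3604
    (8,4) via x @ 3.3957  # hit
  → r_5 = 3.3957

ranges = [3.8512, 2.9676, 2.6607, 3.7874, 3.3957]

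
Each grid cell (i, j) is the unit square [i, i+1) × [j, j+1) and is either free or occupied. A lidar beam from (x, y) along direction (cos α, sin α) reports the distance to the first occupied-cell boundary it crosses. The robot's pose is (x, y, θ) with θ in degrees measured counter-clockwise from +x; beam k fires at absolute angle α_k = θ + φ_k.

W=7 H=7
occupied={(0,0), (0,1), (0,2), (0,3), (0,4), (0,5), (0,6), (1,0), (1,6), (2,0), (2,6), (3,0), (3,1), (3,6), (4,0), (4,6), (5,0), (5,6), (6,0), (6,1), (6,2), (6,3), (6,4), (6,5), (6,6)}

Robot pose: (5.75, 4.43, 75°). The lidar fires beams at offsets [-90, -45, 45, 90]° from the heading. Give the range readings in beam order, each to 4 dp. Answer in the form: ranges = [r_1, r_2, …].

beam 1: φ=-90°, α=345°
  cosα=0.9659 sinα=-0.2588 | (5,4) | tMaxX 0.2588 tMaxY 1.6614 | tΔX 1.0353 tΔY 3.8637
    t=0.2588 [x] (6,4) — stop
  → r_1 = 0.2588
beam 2: φ=-45°, α=30°
  cosα=0.8660 sinα=0.5000 | (5,4) | tMaxX 0.2887 tMaxY 1.1400 | tΔX 1.1547 tΔY 2.0000
    t=0.2887 [x] (6,4) — stop
  → r_2 = 0.2887
beam 3: φ=45°, α=120°
  cosα=-0.5000 sinα=0.8660 | (5,4) | tMaxX 1.5000 tMaxY 0.6582 | tΔX 2.0000 tΔY 1.1547
    t=0.6582 [y] (5,5)
    t=1.5000 [x] (4,5)
    t=1.8129 [y] (4,6) — stop
  → r_3 = 1.8129
beam 4: φ=90°, α=165°
  cosα=-0.9659 sinα=0.2588 | (5,4) | tMaxX 0.7765 tMaxY 2.2023 | tΔX 1.0353 tΔY 3.8637
    t=0.7765 [x] (4,4)
    t=1.8117 [x] (3,4)
    t=2.2023 [y] (3,5)
    t=2.8470 [x] (2,5)
    t=3.8823 [x] (1,5)
    t=4.9176 [x] (0,5) — stop
  → r_4 = 4.9176

ranges = [0.2588, 0.2887, 1.8129, 4.9176]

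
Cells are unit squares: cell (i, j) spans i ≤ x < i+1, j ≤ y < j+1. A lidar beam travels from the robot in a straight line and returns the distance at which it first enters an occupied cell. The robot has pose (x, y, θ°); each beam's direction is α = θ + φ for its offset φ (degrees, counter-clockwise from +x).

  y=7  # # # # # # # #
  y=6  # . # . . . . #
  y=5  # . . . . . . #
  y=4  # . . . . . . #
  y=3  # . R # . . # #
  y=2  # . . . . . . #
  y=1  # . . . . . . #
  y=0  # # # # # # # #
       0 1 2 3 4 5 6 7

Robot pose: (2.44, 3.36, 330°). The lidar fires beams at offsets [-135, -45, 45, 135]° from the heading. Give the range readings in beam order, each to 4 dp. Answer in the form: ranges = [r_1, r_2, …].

ranges = [1.4908, 2.4433, 0.5798, 3.7684]

beam 1: φ=-135°, α=195°
  cosα=-0.9659 sinα=-0.2588 | (2,3) | tMaxX 0.4555 tMaxY 1.3909 | tΔX 1.0353 tΔY 3.8637
    t=0.4555 [x] (1,3)
    t=1.3909 [y] (1,2)
    t=1.4908 [x] (0,2) — stop
  → r_1 = 1.4908
beam 2: φ=-45°, α=285°
  cosα=0.2588 sinα=-0.9659 | (2,3) | tMaxX 2.1637 tMaxY 0.3727 | tΔX 3.8637 tΔY 1.0353
    t=0.3727 [y] (2,2)
    t=1.4080 [y] (2,1)
    t=2.1637 [x] (3,1)
    t=2.4433 [y] (3,0) — stop
  → r_2 = 2.4433
beam 3: φ=45°, α=15°
  cosα=0.9659 sinα=0.2588 | (2,3) | tMaxX 0.5798 tMaxY 2.4728 | tΔX 1.0353 tΔY 3.8637
    t=0.5798 [x] (3,3) — stop
  → r_3 = 0.5798
beam 4: φ=135°, α=105°
  cosα=-0.2588 sinα=0.9659 | (2,3) | tMaxX 1.7000 tMaxY 0.6626 | tΔX 3.8637 tΔY 1.0353
    t=0.6626 [y] (2,4)
    t=1.6979 [y] (2,5)
    t=1.7000 [x] (1,5)
    t=2.7331 [y] (1,6)
    t=3.7684 [y] (1,7) — stop
  → r_4 = 3.7684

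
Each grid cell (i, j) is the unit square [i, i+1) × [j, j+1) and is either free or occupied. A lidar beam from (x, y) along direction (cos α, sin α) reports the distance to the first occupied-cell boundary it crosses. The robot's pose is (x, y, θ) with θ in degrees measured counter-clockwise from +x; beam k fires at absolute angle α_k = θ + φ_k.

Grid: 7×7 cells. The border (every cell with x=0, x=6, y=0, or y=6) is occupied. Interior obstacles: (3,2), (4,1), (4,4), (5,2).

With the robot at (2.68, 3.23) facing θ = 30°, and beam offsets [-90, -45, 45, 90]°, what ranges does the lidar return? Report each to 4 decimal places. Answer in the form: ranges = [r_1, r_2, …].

beam 1: φ=-90°, α=300°
  d=(0.5000,-0.8660)  start (2,3)  tX=0.6400 tY=0.2656  stride 1/|dx|=2.0000 1/|dy|=1.1547
    cross y-line → (2,2), t=0.2656
    cross x-line → (3,2), t=0.6400 (wall)
  → r_1 = 0.6400
beam 2: φ=-45°, α=345°
  d=(0.9659,-0.2588)  start (2,3)  tX=0.3313 tY=0.8887  stride 1/|dx|=1.0353 1/|dy|=3.8637
    cross x-line → (3,3), t=0.3313
    cross y-line → (3,2), t=0.8887 (wall)
  → r_2 = 0.8887
beam 3: φ=45°, α=75°
  d=(0.2588,0.9659)  start (2,3)  tX=1.2364 tY=0.7972  stride 1/|dx|=3.8637 1/|dy|=1.0353
    cross y-line → (2,4), t=0.7972
    cross x-line → (3,4), t=1.2364
    cross y-line → (3,5), t=1.8324
    cross y-line → (3,6), t=2.8677 (wall)
  → r_3 = 2.8677
beam 4: φ=90°, α=120°
  d=(-0.5000,0.8660)  start (2,3)  tX=1.3600 tY=0.8891  stride 1/|dx|=2.0000 1/|dy|=1.1547
    cross y-line → (2,4), t=0.8891
    cross x-line → (1,4), t=1.3600
    cross y-line → (1,5), t=2.0438
    cross y-line → (1,6), t=3.1985 (wall)
  → r_4 = 3.1985

ranges = [0.6400, 0.8887, 2.8677, 3.1985]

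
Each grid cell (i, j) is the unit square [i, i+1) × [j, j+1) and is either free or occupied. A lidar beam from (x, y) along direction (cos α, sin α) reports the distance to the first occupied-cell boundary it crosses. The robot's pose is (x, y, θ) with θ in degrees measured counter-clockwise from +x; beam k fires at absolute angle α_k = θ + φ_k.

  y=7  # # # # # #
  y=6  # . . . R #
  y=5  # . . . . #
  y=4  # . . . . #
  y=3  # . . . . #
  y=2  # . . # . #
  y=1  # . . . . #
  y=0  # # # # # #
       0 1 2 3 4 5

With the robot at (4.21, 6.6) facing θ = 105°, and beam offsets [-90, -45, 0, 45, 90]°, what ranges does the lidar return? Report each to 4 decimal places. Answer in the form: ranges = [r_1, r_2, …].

beam 1: φ=-90°, α=15°
  d=(0.9659,0.2588)  start (4,6)  tX=0.8179 tY=1.5455  stride 1/|dx|=1.0353 1/|dy|=3.8637
    cross x-line → (5,6), t=0.8179 (wall)
  → r_1 = 0.8179
beam 2: φ=-45°, α=60°
  d=(0.5000,0.8660)  start (4,6)  tX=1.5800 tY=0.4619  stride 1/|dx|=2.0000 1/|dy|=1.1547
    cross y-line → (4,7), t=0.4619 (wall)
  → r_2 = 0.4619
beam 3: φ=0°, α=105°
  d=(-0.2588,0.9659)  start (4,6)  tX=0.8114 tY=0.4141  stride 1/|dx|=3.8637 1/|dy|=1.0353
    cross y-line → (4,7), t=0.4141 (wall)
  → r_3 = 0.4141
beam 4: φ=45°, α=150°
  d=(-0.8660,0.5000)  start (4,6)  tX=0.2425 tY=0.8000  stride 1/|dx|=1.1547 1/|dy|=2.0000
    cross x-line → (3,6), t=0.2425
    cross y-line → (3,7), t=0.8000 (wall)
  → r_4 = 0.8000
beam 5: φ=90°, α=195°
  d=(-0.9659,-0.2588)  start (4,6)  tX=0.2174 tY=2.3182  stride 1/|dx|=1.0353 1/|dy|=3.8637
    cross x-line → (3,6), t=0.2174
    cross x-line → (2,6), t=1.2527
    cross x-line → (1,6), t=2.2880
    cross y-line → (1,5), t=2.3182
    cross x-line → (0,5), t=3.3232 (wall)
  → r_5 = 3.3232

ranges = [0.8179, 0.4619, 0.4141, 0.8000, 3.3232]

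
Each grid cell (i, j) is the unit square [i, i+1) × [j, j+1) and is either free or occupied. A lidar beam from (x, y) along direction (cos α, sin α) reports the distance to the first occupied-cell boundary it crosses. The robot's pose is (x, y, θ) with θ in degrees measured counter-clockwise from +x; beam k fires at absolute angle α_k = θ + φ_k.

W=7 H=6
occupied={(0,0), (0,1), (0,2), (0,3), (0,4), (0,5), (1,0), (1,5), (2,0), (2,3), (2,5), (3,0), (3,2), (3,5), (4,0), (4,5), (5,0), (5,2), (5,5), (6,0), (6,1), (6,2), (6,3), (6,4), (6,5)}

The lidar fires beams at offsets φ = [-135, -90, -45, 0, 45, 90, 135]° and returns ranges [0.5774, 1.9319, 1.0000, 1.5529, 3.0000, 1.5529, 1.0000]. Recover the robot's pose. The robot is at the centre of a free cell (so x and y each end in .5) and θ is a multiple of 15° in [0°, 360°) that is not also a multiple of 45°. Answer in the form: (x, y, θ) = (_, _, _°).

The pose lattice has 17·16 = 272 candidates. Test each by forward raycasting.
  (1.5, 2.5, 165°): beam 1 = 1.0000 ≠ 0.5774 ✗
  (2.5, 4.5, 75°): beam 2 = 3.6235 ≠ 1.9319 ✗
  (4.5, 3.5, 105°): beam 1 = 1.0000 ≠ 0.5774 ✗
  (2.5, 2.5, 105°): beam 2 = 0.5176 ≠ 1.9319 ✗
  (4.5, 3.5, 195°): beam 1 = 1.7321 ≠ 0.5774 ✗
  …
  (2.5, 1.5, 75°): r_1=0.5774, r_2=1.9319, r_3=1.0000, r_4=1.5529, r_5=3.0000, r_6=1.5529, r_7=1.0000 — all match ✓
Unique over the lattice → pose = (2.5, 1.5, 75°).

(x, y, θ) = (2.5, 1.5, 75°)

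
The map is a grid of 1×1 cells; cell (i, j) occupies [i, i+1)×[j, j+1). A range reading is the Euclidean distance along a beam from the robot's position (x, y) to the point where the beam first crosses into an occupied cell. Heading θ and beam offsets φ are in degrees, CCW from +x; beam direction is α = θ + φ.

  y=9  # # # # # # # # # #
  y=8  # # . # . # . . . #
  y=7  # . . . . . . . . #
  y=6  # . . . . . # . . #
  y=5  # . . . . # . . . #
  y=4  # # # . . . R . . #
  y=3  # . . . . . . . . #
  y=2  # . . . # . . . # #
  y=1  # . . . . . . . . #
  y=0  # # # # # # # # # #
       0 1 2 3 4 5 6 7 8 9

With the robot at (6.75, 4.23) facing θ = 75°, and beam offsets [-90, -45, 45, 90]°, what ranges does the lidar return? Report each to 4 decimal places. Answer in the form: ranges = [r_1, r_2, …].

ranges = [2.3294, 2.5981, 1.5000, 5.9528]

beam 1: φ=-90°, α=345°
  d=(0.9659,-0.2588)  start (6,4)  tX=0.2588 tY=0.8887  stride 1/|dx|=1.0353 1/|dy|=3.8637
    cross x-line → (7,4), t=0.2588
    cross y-line → (7,3), t=0.8887
    cross x-line → (8,3), t=1.2941
    cross x-line → (9,3), t=2.3294 (wall)
  → r_1 = 2.3294
beam 2: φ=-45°, α=30°
  d=(0.8660,0.5000)  start (6,4)  tX=0.2887 tY=1.5400  stride 1/|dx|=1.1547 1/|dy|=2.0000
    cross x-line → (7,4), t=0.2887
    cross x-line → (8,4), t=1.4434
    cross y-line → (8,5), t=1.5400
    cross x-line → (9,5), t=2.5981 (wall)
  → r_2 = 2.5981
beam 3: φ=45°, α=120°
  d=(-0.5000,0.8660)  start (6,4)  tX=1.5000 tY=0.8891  stride 1/|dx|=2.0000 1/|dy|=1.1547
    cross y-line → (6,5), t=0.8891
    cross x-line → (5,5), t=1.5000 (wall)
  → r_3 = 1.5000
beam 4: φ=90°, α=165°
  d=(-0.9659,0.2588)  start (6,4)  tX=0.7765 tY=2.9751  stride 1/|dx|=1.0353 1/|dy|=3.8637
    cross x-line → (5,4), t=0.7765
    cross x-line → (4,4), t=1.8117
    cross x-line → (3,4), t=2.8470
    cross y-line → (3,5), t=2.9751
    cross x-line → (2,5), t=3.8823
    cross x-line → (1,5), t=4.9176
    cross x-line → (0,5), t=5.9528 (wall)
  → r_4 = 5.9528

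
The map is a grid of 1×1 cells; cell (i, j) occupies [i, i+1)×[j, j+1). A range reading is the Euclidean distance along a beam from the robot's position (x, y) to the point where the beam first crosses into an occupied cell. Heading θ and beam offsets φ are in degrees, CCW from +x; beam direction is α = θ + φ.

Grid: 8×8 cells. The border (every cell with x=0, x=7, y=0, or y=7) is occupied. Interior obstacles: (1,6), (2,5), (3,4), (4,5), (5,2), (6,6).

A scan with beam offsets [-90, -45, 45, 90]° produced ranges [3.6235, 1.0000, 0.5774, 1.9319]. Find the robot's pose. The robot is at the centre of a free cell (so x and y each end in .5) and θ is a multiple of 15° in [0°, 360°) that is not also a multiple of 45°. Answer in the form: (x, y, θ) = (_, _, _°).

(x, y, θ) = (4.5, 1.5, 255°)

Candidates: 30 free-cell centres × 16 headings = 480 poses. Raycast each; keep the one whose scan matches to 4 dp.
  (1.5, 2.5, 195°): beam 1 = 1.9319 ≠ 3.6235 ✗
  (6.5, 5.5, 75°): beam 1 = 0.5176 ≠ 3.6235 ✗
  (1.5, 5.5, 165°): beam 1 = 0.5176 ≠ 3.6235 ✗
  (1.5, 4.5, 30°): beam 1 = 4.0415 ≠ 3.6235 ✗
  …
  (4.5, 1.5, 255°): r_1=3.6235, r_2=1.0000, r_3=0.5774, r_4=1.9319 — all match ✓
No second candidate reproduces the full scan.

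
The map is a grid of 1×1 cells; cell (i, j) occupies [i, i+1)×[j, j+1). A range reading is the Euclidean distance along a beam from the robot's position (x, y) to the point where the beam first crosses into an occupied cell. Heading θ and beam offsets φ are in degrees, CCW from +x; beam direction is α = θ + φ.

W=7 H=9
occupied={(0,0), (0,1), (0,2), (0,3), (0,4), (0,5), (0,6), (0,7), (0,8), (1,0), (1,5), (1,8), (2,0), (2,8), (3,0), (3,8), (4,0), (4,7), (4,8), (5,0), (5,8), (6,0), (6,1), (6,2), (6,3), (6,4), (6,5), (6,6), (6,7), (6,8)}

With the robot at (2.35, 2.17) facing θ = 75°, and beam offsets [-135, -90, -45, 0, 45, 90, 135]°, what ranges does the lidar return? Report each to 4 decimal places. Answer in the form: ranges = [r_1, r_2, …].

beam 1: φ=-135°, α=300°
  cosα=0.5000 sinα=-0.8660 | (2,2) | tMaxX 1.3000 tMaxY 0.1963 | tΔX 2.0000 tΔY 1.1547
    t=0.1963 [y] (2,1)
    t=1.3000 [x] (3,1)
    t=1.3510 [y] (3,0) — stop
  → r_1 = 1.3510
beam 2: φ=-90°, α=345°
  cosα=0.9659 sinα=-0.2588 | (2,2) | tMaxX 0.6729 tMaxY 0.6568 | tΔX 1.0353 tΔY 3.8637
    t=0.6568 [y] (2,1)
    t=0.6729 [x] (3,1)
    t=1.7082 [x] (4,1)
    t=2.7435 [x] (5,1)
    t=3.7788 [x] (6,1) — stop
  → r_2 = 3.7788
beam 3: φ=-45°, α=30°
  cosα=0.8660 sinα=0.5000 | (2,2) | tMaxX 0.7506 tMaxY 1.6600 | tΔX 1.1547 tΔY 2.0000
    t=0.7506 [x] (3,2)
    t=1.6600 [y] (3,3)
    t=1.9053 [x] (4,3)
    t=3.0600 [x] (5,3)
    t=3.6600 [y] (5,4)
    t=4.2147 [x] (6,4) — stop
  → r_3 = 4.2147
beam 4: φ=0°, α=75°
  cosα=0.2588 sinα=0.9659 | (2,2) | tMaxX 2.5114 tMaxY 0.8593 | tΔX 3.8637 tΔY 1.0353
    t=0.8593 [y] (2,3)
    t=1.8946 [y] (2,4)
    t=2.5114 [x] (3,4)
    t=2.9298 [y] (3,5)
    t=3.9651 [y] (3,6)
    t=5.0004 [y] (3,7)
    t=6.0357 [y] (3,8) — stop
  → r_4 = 6.0357
beam 5: φ=45°, α=120°
  cosα=-0.5000 sinα=0.8660 | (2,2) | tMaxX 0.7000 tMaxY 0.9584 | tΔX 2.0000 tΔY 1.1547
    t=0.7000 [x] (1,2)
    t=0.9584 [y] (1,3)
    t=2.1131 [y] (1,4)
    t=2.7000 [x] (0,4) — stop
  → r_5 = 2.7000
beam 6: φ=90°, α=165°
  cosα=-0.9659 sinα=0.2588 | (2,2) | tMaxX 0.3623 tMaxY 3.2069 | tΔX 1.0353 tΔY 3.8637
    t=0.3623 [x] (1,2)
    t=1.3976 [x] (0,2) — stop
  → r_6 = 1.3976
beam 7: φ=135°, α=210°
  cosα=-0.8660 sinα=-0.5000 | (2,2) | tMaxX 0.4041 tMaxY 0.3400 | tΔX 1.1547 tΔY 2.0000
    t=0.3400 [y] (2,1)
    t=0.4041 [x] (1,1)
    t=1.5588 [x] (0,1) — stop
  → r_7 = 1.5588

ranges = [1.3510, 3.7788, 4.2147, 6.0357, 2.7000, 1.3976, 1.5588]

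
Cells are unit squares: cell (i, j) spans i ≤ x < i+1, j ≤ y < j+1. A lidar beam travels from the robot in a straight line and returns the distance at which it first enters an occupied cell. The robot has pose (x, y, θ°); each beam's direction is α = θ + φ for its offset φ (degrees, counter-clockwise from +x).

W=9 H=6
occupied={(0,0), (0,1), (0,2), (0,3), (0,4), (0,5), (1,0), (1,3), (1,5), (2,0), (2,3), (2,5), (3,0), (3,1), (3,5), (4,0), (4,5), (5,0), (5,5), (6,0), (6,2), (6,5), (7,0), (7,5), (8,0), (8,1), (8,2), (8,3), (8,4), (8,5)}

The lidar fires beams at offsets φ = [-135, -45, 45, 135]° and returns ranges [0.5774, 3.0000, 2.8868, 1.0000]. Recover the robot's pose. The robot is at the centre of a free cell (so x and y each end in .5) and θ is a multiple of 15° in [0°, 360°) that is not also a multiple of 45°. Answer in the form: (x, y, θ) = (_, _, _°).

Candidates: 24 free-cell centres × 16 headings = 384 poses. Raycast each; keep the one whose scan matches to 4 dp.
  (6.5, 3.5, 120°): beam 1 = 1.5529 ≠ 0.5774 ✗
  (5.5, 2.5, 120°): beam 1 = 0.5176 ≠ 0.5774 ✗
  (1.5, 4.5, 105°): beam 1 = 1.0000 ≠ 0.5774 ✗
  …
  (3.5, 2.5, 15°): r_1=0.5774, r_2=3.0000, r_3=2.8868, r_4=1.0000 — all match ✓
Only this pose fits every beam.

(x, y, θ) = (3.5, 2.5, 15°)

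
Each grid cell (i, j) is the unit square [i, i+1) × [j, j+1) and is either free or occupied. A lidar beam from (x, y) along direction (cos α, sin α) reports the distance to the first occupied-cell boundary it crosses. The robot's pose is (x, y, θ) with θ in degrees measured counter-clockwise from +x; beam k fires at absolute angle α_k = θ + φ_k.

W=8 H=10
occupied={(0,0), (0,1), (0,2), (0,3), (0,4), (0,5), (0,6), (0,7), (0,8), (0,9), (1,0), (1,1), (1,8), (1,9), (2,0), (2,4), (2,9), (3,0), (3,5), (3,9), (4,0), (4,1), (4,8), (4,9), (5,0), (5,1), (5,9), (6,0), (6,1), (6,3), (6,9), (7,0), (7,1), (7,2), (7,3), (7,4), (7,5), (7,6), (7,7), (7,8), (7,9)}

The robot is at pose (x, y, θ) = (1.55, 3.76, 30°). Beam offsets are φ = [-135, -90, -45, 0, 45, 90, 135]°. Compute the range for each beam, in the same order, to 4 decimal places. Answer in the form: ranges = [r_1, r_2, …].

beam 1: φ=-135°, α=255°
  dir = (cos 255°, sin 255°) = (-0.2588, -0.9659); from cell (1,3)
  next x-line at t=2.1250, next y-line at t=0.7868; Δt_x=3.8637, Δt_y=1.0353
    y: enter (1,2) at t=0.7868
    y: enter (1,1) at t=1.8221 ← occupied
  → r_1 = 1.8221
beam 2: φ=-90°, α=300°
  dir = (cos 300°, sin 300°) = (0.5000, -0.8660); from cell (1,3)
  next x-line at t=0.9000, next y-line at t=0.8776; Δt_x=2.0000, Δt_y=1.1547
    y: enter (1,2) at t=0.8776
    x: enter (2,2) at t=0.9000
    y: enter (2,1) at t=2.0323
    x: enter (3,1) at t=2.9000
    y: enter (3,0) at t=3.1870 ← occupied
  → r_2 = 3.1870
beam 3: φ=-45°, α=345°
  dir = (cos 345°, sin 345°) = (0.9659, -0.2588); from cell (1,3)
  next x-line at t=0.4659, next y-line at t=2.9364; Δt_x=1.0353, Δt_y=3.8637
    x: enter (2,3) at t=0.4659
    x: enter (3,3) at t=1.5012
    x: enter (4,3) at t=2.5364
    y: enter (4,2) at t=2.9364
    x: enter (5,2) at t=3.5717
    x: enter (6,2) at t=4.6070
    x: enter (7,2) at t=5.6423 ← occupied
  → r_3 = 5.6423
beam 4: φ=0°, α=30°
  dir = (cos 30°, sin 30°) = (0.8660, 0.5000); from cell (1,3)
  next x-line at t=0.5196, next y-line at t=0.4800; Δt_x=1.1547, Δt_y=2.0000
    y: enter (1,4) at t=0.4800
    x: enter (2,4) at t=0.5196 ← occupied
  → r_4 = 0.5196
beam 5: φ=45°, α=75°
  dir = (cos 75°, sin 75°) = (0.2588, 0.9659); from cell (1,3)
  next x-line at t=1.7387, next y-line at t=0.2485; Δt_x=3.8637, Δt_y=1.0353
    y: enter (1,4) at t=0.2485
    y: enter (1,5) at t=1.2837
    x: enter (2,5) at t=1.7387
    y: enter (2,6) at t=2.3190
    y: enter (2,7) at t=3.3543
    y: enter (2,8) at t=4.3896
    y: enter (2,9) at t=5.4248 ← occupied
  → r_5 = 5.4248
beam 6: φ=90°, α=120°
  dir = (cos 120°, sin 120°) = (-0.5000, 0.8660); from cell (1,3)
  next x-line at t=1.1000, next y-line at t=0.2771; Δt_x=2.0000, Δt_y=1.1547
    y: enter (1,4) at t=0.2771
    x: enter (0,4) at t=1.1000 ← occupied
  → r_6 = 1.1000
beam 7: φ=135°, α=165°
  dir = (cos 165°, sin 165°) = (-0.9659, 0.2588); from cell (1,3)
  next x-line at t=0.5694, next y-line at t=0.9273; Δt_x=1.0353, Δt_y=3.8637
    x: enter (0,3) at t=0.5694 ← occupied
  → r_7 = 0.5694

ranges = [1.8221, 3.1870, 5.6423, 0.5196, 5.4248, 1.1000, 0.5694]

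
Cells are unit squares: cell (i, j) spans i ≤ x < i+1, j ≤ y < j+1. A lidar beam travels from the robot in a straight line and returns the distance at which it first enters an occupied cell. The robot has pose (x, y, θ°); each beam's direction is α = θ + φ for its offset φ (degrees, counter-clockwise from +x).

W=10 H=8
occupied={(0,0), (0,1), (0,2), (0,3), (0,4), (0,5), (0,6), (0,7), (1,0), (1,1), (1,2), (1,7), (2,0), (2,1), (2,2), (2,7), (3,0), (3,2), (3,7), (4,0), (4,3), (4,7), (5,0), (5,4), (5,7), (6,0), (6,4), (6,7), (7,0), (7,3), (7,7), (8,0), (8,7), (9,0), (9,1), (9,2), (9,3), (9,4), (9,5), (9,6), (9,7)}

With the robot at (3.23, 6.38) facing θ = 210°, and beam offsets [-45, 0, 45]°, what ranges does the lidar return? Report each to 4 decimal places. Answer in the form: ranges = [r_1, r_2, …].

beam 1: φ=-45°, α=165°
  dir = (cos 165°, sin 165°) = (-0.9659, 0.2588); from cell (3,6)
  next x-line at t=0.2381, next y-line at t=2.3955; Δt_x=1.0353, Δt_y=3.8637
    x: enter (2,6) at t=0.2381
    x: enter (1,6) at t=1.2734
    x: enter (0,6) at t=2.3087 ← occupied
  → r_1 = 2.3087
beam 2: φ=0°, α=210°
  dir = (cos 210°, sin 210°) = (-0.8660, -0.5000); from cell (3,6)
  next x-line at t=0.2656, next y-line at t=0.7600; Δt_x=1.1547, Δt_y=2.0000
    x: enter (2,6) at t=0.2656
    y: enter (2,5) at t=0.7600
    x: enter (1,5) at t=1.4203
    x: enter (0,5) at t=2.5750 ← occupied
  → r_2 = 2.5750
beam 3: φ=45°, α=255°
  dir = (cos 255°, sin 255°) = (-0.2588, -0.9659); from cell (3,6)
  next x-line at t=0.8887, next y-line at t=0.3934; Δt_x=3.8637, Δt_y=1.0353
    y: enter (3,5) at t=0.3934
    x: enter (2,5) at t=0.8887
    y: enter (2,4) at t=1.4287
    y: enter (2,3) at t=2.4640
    y: enter (2,2) at t=3.4992 ← occupied
  → r_3 = 3.4992

ranges = [2.3087, 2.5750, 3.4992]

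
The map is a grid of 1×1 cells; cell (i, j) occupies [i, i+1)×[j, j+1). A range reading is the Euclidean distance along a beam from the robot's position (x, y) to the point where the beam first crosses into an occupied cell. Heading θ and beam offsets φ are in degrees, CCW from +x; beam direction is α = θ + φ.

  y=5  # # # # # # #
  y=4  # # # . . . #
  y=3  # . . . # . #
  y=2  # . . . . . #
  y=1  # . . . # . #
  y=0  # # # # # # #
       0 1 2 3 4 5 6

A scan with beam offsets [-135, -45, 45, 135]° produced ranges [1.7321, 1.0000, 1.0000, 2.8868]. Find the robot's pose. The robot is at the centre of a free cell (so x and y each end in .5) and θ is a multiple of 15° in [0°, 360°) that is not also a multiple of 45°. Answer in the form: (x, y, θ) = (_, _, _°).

The pose lattice has 16·16 = 256 candidates. Test each by forward raycasting.
  (2.5, 3.5, 120°): beam 1 = 1.5529 ≠ 1.7321 ✗
  (3.5, 3.5, 300°): beam 1 = 1.9319 ≠ 1.7321 ✗
  (5.5, 1.5, 285°): beam 1 = 0.5774 ≠ 1.7321 ✗
  (3.5, 4.5, 30°): beam 1 = 3.6235 ≠ 1.7321 ✗
  …
  (3.5, 2.5, 15°): r_1=1.7321, r_2=1.0000, r_3=1.0000, r_4=2.8868 — all match ✓
Only this pose fits every beam.

(x, y, θ) = (3.5, 2.5, 15°)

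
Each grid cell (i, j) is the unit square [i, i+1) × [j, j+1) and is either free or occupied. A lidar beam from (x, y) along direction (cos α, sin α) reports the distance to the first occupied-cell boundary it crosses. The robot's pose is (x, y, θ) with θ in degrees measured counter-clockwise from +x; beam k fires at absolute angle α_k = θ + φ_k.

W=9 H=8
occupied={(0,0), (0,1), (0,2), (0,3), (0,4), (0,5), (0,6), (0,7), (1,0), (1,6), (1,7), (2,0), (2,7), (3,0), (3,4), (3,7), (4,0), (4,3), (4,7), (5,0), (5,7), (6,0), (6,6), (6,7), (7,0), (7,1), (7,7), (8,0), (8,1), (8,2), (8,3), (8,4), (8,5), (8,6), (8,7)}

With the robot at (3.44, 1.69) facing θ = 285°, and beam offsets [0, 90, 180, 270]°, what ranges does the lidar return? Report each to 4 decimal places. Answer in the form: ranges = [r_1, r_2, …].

beam 1: φ=0°, α=285°
  d=(0.2588,-0.9659)  start (3,1)  tX=2.1637 tY=0.7143  stride 1/|dx|=3.8637 1/|dy|=1.0353
    cross y-line → (3,0), t=0.7143 (wall)
  → r_1 = 0.7143
beam 2: φ=90°, α=15°
  d=(0.9659,0.2588)  start (3,1)  tX=0.5798 tY=1.1977  stride 1/|dx|=1.0353 1/|dy|=3.8637
    cross x-line → (4,1), t=0.5798
    cross y-line → (4,2), t=1.1977
    cross x-line → (5,2), t=1.6150
    cross x-line → (6,2), t=2.6503
    cross x-line → (7,2), t=3.6856
    cross x-line → (8,2), t=4.7209 (wall)
  → r_2 = 4.7209
beam 3: φ=180°, α=105°
  d=(-0.2588,0.9659)  start (3,1)  tX=1.7000 tY=0.3209  stride 1/|dx|=3.8637 1/|dy|=1.0353
    cross y-line → (3,2), t=0.3209
    cross y-line → (3,3), t=1.3562
    cross x-line → (2,3), t=1.7000
    cross y-line → (2,4), t=2.3915
    cross y-line → (2,5), t=3.4268
    cross y-line → (2,6), t=4.4620
    cross y-line → (2,7), t=5.4973 (wall)
  → r_3 = 5.4973
beam 4: φ=270°, α=195°
  d=(-0.9659,-0.2588)  start (3,1)  tX=0.4555 tY=2.6660  stride 1/|dx|=1.0353 1/|dy|=3.8637
    cross x-line → (2,1), t=0.4555
    cross x-line → (1,1), t=1.4908
    cross x-line → (0,1), t=2.5261 (wall)
  → r_4 = 2.5261

ranges = [0.7143, 4.7209, 5.4973, 2.5261]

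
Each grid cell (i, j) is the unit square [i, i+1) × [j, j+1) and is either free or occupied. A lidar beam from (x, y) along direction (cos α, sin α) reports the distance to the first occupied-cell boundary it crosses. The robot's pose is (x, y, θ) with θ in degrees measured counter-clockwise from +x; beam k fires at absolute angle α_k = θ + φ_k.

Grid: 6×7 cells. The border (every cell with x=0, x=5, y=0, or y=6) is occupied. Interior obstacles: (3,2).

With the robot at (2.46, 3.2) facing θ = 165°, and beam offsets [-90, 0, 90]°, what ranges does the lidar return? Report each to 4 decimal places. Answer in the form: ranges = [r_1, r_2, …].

beam 1: φ=-90°, α=75°
  dir = (cos 75°, sin 75°) = (0.2588, 0.9659); from cell (2,3)
  next x-line at t=2.0864, next y-line at t=0.8282; Δt_x=3.8637, Δt_y=1.0353
    y: enter (2,4) at t=0.8282
    y: enter (2,5) at t=1.8635
    x: enter (3,5) at t=2.0864
    y: enter (3,6) at t=2.8988 ← occupied
  → r_1 = 2.8988
beam 2: φ=0°, α=165°
  dir = (cos 165°, sin 165°) = (-0.9659, 0.2588); from cell (2,3)
  next x-line at t=0.4762, next y-line at t=3.0910; Δt_x=1.0353, Δt_y=3.8637
    x: enter (1,3) at t=0.4762
    x: enter (0,3) at t=1.5115 ← occupied
  → r_2 = 1.5115
beam 3: φ=90°, α=255°
  dir = (cos 255°, sin 255°) = (-0.2588, -0.9659); from cell (2,3)
  next x-line at t=1.7773, next y-line at t=0.2071; Δt_x=3.8637, Δt_y=1.0353
    y: enter (2,2) at t=0.2071
    y: enter (2,1) at t=1.2423
    x: enter (1,1) at t=1.7773
    y: enter (1,0) at t=2.2776 ← occupied
  → r_3 = 2.2776

ranges = [2.8988, 1.5115, 2.2776]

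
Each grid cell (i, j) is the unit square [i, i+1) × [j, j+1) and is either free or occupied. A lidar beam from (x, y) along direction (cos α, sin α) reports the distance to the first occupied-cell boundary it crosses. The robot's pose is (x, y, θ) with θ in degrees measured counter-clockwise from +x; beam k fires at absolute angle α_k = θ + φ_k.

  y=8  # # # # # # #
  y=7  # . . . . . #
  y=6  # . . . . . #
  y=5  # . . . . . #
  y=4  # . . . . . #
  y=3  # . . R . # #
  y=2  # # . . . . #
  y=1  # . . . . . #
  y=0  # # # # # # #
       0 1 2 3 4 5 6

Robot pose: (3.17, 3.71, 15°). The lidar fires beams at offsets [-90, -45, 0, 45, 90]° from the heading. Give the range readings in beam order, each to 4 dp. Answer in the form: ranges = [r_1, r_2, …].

ranges = [2.8056, 3.2678, 2.9298, 4.9537, 4.4413]

beam 1: φ=-90°, α=285°
  d=(0.2588,-0.9659)  start (3,3)  tX=3.2069 tY=0.7350  stride 1/|dx|=3.8637 1/|dy|=1.0353
    cross y-line → (3,2), t=0.7350
    cross y-line → (3,1), t=1.7703
    cross y-line → (3,0), t=2.8056 (wall)
  → r_1 = 2.8056
beam 2: φ=-45°, α=330°
  d=(0.8660,-0.5000)  start (3,3)  tX=0.9584 tY=1.4200  stride 1/|dx|=1.1547 1/|dy|=2.0000
    cross x-line → (4,3), t=0.9584
    cross y-line → (4,2), t=1.4200
    cross x-line → (5,2), t=2.1131
    cross x-line → (6,2), t=3.2678 (wall)
  → r_2 = 3.2678
beam 3: φ=0°, α=15°
  d=(0.9659,0.2588)  start (3,3)  tX=0.8593 tY=1.1205  stride 1/|dx|=1.0353 1/|dy|=3.8637
    cross x-line → (4,3), t=0.8593
    cross y-line → (4,4), t=1.1205
    cross x-line → (5,4), t=1.8946
    cross x-line → (6,4), t=2.9298 (wall)
  → r_3 = 2.9298
beam 4: φ=45°, α=60°
  d=(0.5000,0.8660)  start (3,3)  tX=1.6600 tY=0.3349  stride 1/|dx|=2.0000 1/|dy|=1.1547
    cross y-line → (3,4), t=0.3349
    cross y-line → (3,5), t=1.4896
    cross x-line → (4,5), t=1.6600
    cross y-line → (4,6), t=2.6443
    cross x-line → (5,6), t=3.6600
    cross y-line → (5,7), t=3.7990
    cross y-line → (5,8), t=4.9537 (wall)
  → r_4 = 4.9537
beam 5: φ=90°, α=105°
  d=(-0.2588,0.9659)  start (3,3)  tX=0.6568 tY=0.3002  stride 1/|dx|=3.8637 1/|dy|=1.0353
    cross y-line → (3,4), t=0.3002
    cross x-line → (2,4), t=0.6568
    cross y-line → (2,5), t=1.3355
    cross y-line → (2,6), t=2.3708
    cross y-line → (2,7), t=3.4061
    cross y-line → (2,8), t=4.4413 (wall)
  → r_5 = 4.4413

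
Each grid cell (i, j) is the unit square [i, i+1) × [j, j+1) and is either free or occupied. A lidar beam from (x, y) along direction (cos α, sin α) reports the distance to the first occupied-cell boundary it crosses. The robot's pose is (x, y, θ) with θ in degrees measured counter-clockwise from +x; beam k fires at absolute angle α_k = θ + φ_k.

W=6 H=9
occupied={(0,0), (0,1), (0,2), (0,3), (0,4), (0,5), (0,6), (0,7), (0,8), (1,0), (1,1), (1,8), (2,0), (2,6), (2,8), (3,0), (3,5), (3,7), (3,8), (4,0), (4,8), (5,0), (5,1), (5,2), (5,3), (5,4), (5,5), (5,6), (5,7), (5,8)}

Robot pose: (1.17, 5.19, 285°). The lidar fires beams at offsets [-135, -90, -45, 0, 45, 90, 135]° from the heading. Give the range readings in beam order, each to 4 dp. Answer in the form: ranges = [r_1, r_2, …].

ranges = [0.1963, 0.1760, 0.3400, 4.3378, 4.4225, 1.8946, 1.6600]

beam 1: φ=-135°, α=150°
  dir = (cos 150°, sin 150°) = (-0.8660, 0.5000); from cell (1,5)
  next x-line at t=0.1963, next y-line at t=1.6200; Δt_x=1.1547, Δt_y=2.0000
    x: enter (0,5) at t=0.1963 ← occupied
  → r_1 = 0.1963
beam 2: φ=-90°, α=195°
  dir = (cos 195°, sin 195°) = (-0.9659, -0.2588); from cell (1,5)
  next x-line at t=0.1760, next y-line at t=0.7341; Δt_x=1.0353, Δt_y=3.8637
    x: enter (0,5) at t=0.1760 ← occupied
  → r_2 = 0.1760
beam 3: φ=-45°, α=240°
  dir = (cos 240°, sin 240°) = (-0.5000, -0.8660); from cell (1,5)
  next x-line at t=0.3400, next y-line at t=0.2194; Δt_x=2.0000, Δt_y=1.1547
    y: enter (1,4) at t=0.2194
    x: enter (0,4) at t=0.3400 ← occupied
  → r_3 = 0.3400
beam 4: φ=0°, α=285°
  dir = (cos 285°, sin 285°) = (0.2588, -0.9659); from cell (1,5)
  next x-line at t=3.2069, next y-line at t=0.1967; Δt_x=3.8637, Δt_y=1.0353
    y: enter (1,4) at t=0.1967
    y: enter (1,3) at t=1.2320
    y: enter (1,2) at t=2.2673
    x: enter (2,2) at t=3.2069
    y: enter (2,1) at t=3.3025
    y: enter (2,0) at t=4.3378 ← occupied
  → r_4 = 4.3378
beam 5: φ=45°, α=330°
  dir = (cos 330°, sin 330°) = (0.8660, -0.5000); from cell (1,5)
  next x-line at t=0.9584, next y-line at t=0.3800; Δt_x=1.1547, Δt_y=2.0000
    y: enter (1,4) at t=0.3800
    x: enter (2,4) at t=0.9584
    x: enter (3,4) at t=2.1131
    y: enter (3,3) at t=2.3800
    x: enter (4,3) at t=3.2678
    y: enter (4,2) at t=4.3800
    x: enter (5,2) at t=4.4225 ← occupied
  → r_5 = 4.4225
beam 6: φ=90°, α=15°
  dir = (cos 15°, sin 15°) = (0.9659, 0.2588); from cell (1,5)
  next x-line at t=0.8593, next y-line at t=3.1296; Δt_x=1.0353, Δt_y=3.8637
    x: enter (2,5) at t=0.8593
    x: enter (3,5) at t=1.8946 ← occupied
  → r_6 = 1.8946
beam 7: φ=135°, α=60°
  dir = (cos 60°, sin 60°) = (0.5000, 0.8660); from cell (1,5)
  next x-line at t=1.6600, next y-line at t=0.9353; Δt_x=2.0000, Δt_y=1.1547
    y: enter (1,6) at t=0.9353
    x: enter (2,6) at t=1.6600 ← occupied
  → r_7 = 1.6600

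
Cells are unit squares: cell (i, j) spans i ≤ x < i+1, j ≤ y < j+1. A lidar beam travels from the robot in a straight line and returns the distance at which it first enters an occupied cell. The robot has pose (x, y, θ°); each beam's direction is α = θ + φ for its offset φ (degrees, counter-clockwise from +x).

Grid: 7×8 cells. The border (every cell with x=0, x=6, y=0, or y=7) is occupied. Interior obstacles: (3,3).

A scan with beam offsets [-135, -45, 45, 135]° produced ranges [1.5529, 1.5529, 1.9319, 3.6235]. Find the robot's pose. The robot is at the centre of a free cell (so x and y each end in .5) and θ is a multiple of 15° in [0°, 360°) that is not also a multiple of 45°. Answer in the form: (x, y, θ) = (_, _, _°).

(x, y, θ) = (2.5, 5.5, 240°)

Enumerate (i+0.5, j+0.5, θ) over the 29 free cells and 16 admissible headings. For each, cast all 4 beams and compare to the given ranges.
  (1.5, 4.5, 150°): beam 1 = 4.6587 ≠ 1.5529 ✗
  (2.5, 4.5, 60°): beam 1 = 3.6235 ≠ 1.5529 ✗
  (4.5, 3.5, 165°): beam 1 = 1.7321 ≠ 1.5529 ✗
  (1.5, 1.5, 165°): beam 1 = 5.1962 ≠ 1.5529 ✗
  …
  (2.5, 5.5, 240°): r_1=1.5529, r_2=1.5529, r_3=1.9319, r_4=3.6235 — all match ✓
Only this pose fits every beam.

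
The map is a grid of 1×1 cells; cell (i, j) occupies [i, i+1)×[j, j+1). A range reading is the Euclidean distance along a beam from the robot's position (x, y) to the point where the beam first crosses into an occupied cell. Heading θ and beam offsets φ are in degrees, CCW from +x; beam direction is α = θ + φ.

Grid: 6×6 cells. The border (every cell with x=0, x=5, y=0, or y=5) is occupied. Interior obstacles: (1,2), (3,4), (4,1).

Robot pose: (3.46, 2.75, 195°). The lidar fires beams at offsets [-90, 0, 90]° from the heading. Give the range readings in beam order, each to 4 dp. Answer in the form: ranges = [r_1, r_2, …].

ranges = [1.2941, 1.5115, 1.8117]

beam 1: φ=-90°, α=105°
  dir = (cos 105°, sin 105°) = (-0.2588, 0.9659); from cell (3,2)
  next x-line at t=1.7773, next y-line at t=0.2588; Δt_x=3.8637, Δt_y=1.0353
    y: enter (3,3) at t=0.2588
    y: enter (3,4) at t=1.2941 ← occupied
  → r_1 = 1.2941
beam 2: φ=0°, α=195°
  dir = (cos 195°, sin 195°) = (-0.9659, -0.2588); from cell (3,2)
  next x-line at t=0.4762, next y-line at t=2.8978; Δt_x=1.0353, Δt_y=3.8637
    x: enter (2,2) at t=0.4762
    x: enter (1,2) at t=1.5115 ← occupied
  → r_2 = 1.5115
beam 3: φ=90°, α=285°
  dir = (cos 285°, sin 285°) = (0.2588, -0.9659); from cell (3,2)
  next x-line at t=2.0864, next y-line at t=0.7765; Δt_x=3.8637, Δt_y=1.0353
    y: enter (3,1) at t=0.7765
    y: enter (3,0) at t=1.8117 ← occupied
  → r_3 = 1.8117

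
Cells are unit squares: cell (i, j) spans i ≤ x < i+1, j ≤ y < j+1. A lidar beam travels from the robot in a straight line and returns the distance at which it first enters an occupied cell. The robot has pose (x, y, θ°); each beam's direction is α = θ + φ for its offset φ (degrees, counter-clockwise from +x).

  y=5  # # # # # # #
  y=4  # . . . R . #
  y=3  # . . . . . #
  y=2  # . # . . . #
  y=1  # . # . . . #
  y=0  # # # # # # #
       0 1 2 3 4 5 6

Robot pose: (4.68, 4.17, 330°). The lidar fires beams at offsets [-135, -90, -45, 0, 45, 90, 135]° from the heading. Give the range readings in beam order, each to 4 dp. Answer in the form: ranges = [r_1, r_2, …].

beam 1: φ=-135°, α=195°
  cosα=-0.9659 sinα=-0.2588 | (4,4) | tMaxX 0.7040 tMaxY 0.6568 | tΔX 1.0353 tΔY 3.8637
    t=0.6568 [y] (4,3)
    t=0.7040 [x] (3,3)
    t=1.7393 [x] (2,3)
    t=2.7745 [x] (1,3)
    t=3.8098 [x] (0,3) — stop
  → r_1 = 3.8098
beam 2: φ=-90°, α=240°
  cosα=-0.5000 sinα=-0.8660 | (4,4) | tMaxX 1.3600 tMaxY 0.1963 | tΔX 2.0000 tΔY 1.1547
    t=0.1963 [y] (4,3)
    t=1.3510 [y] (4,2)
    t=1.3600 [x] (3,2)
    t=2.5057 [y] (3,1)
    t=3.3600 [x] (2,1) — stop
  → r_2 = 3.3600
beam 3: φ=-45°, α=285°
  cosα=0.2588 sinα=-0.9659 | (4,4) | tMaxX 1.2364 tMaxY 0.1760 | tΔX 3.8637 tΔY 1.0353
    t=0.1760 [y] (4,3)
    t=1.2113 [y] (4,2)
    t=1.2364 [x] (5,2)
    t=2.2465 [y] (5,1)
    t=3.2818 [y] (5,0) — stop
  → r_3 = 3.2818
beam 4: φ=0°, α=330°
  cosα=0.8660 sinα=-0.5000 | (4,4) | tMaxX 0.3695 tMaxY 0.3400 | tΔX 1.1547 tΔY 2.0000
    t=0.3400 [y] (4,3)
    t=0.3695 [x] (5,3)
    t=1.5242 [x] (6,3) — stop
  → r_4 = 1.5242
beam 5: φ=45°, α=15°
  cosα=0.9659 sinα=0.2588 | (4,4) | tMaxX 0.3313 tMaxY 3.2069 | tΔX 1.0353 tΔY 3.8637
    t=0.3313 [x] (5,4)
    t=1.3666 [x] (6,4) — stop
  → r_5 = 1.3666
beam 6: φ=90°, α=60°
  cosα=0.5000 sinα=0.8660 | (4,4) | tMaxX 0.6400 tMaxY 0.9584 | tΔX 2.0000 tΔY 1.1547
    t=0.6400 [x] (5,4)
    t=0.9584 [y] (5,5) — stop
  → r_6 = 0.9584
beam 7: φ=135°, α=105°
  cosα=-0.2588 sinα=0.9659 | (4,4) | tMaxX 2.6273 tMaxY 0.8593 | tΔX 3.8637 tΔY 1.0353
    t=0.8593 [y] (4,5) — stop
  → r_7 = 0.8593

ranges = [3.8098, 3.3600, 3.2818, 1.5242, 1.3666, 0.9584, 0.8593]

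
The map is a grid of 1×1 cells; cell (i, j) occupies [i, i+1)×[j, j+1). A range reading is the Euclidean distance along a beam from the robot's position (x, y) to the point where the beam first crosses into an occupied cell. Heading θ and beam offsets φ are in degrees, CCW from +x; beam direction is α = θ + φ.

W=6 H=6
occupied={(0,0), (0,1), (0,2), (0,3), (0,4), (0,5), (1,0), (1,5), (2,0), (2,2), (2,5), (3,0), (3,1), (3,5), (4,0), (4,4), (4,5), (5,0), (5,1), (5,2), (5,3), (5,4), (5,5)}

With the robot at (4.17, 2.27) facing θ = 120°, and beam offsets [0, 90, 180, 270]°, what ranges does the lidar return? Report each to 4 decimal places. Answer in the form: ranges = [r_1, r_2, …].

beam 1: φ=0°, α=120°
  d=(-0.5000,0.8660)  start (4,2)  tX=0.3400 tY=0.8429  stride 1/|dx|=2.0000 1/|dy|=1.1547
    cross x-line → (3,2), t=0.3400
    cross y-line → (3,3), t=0.8429
    cross y-line → (3,4), t=1.9976
    cross x-line → (2,4), t=2.3400
    cross y-line → (2,5), t=3.1523 (wall)
  → r_1 = 3.1523
beam 2: φ=90°, α=210°
  d=(-0.8660,-0.5000)  start (4,2)  tX=0.1963 tY=0.5400  stride 1/|dx|=1.1547 1/|dy|=2.0000
    cross x-line → (3,2), t=0.1963
    cross y-line → (3,1), t=0.5400 (wall)
  → r_2 = 0.5400
beam 3: φ=180°, α=300°
  d=(0.5000,-0.8660)  start (4,2)  tX=1.6600 tY=0.3118  stride 1/|dx|=2.0000 1/|dy|=1.1547
    cross y-line → (4,1), t=0.3118
    cross y-line → (4,0), t=1.4665 (wall)
  → r_3 = 1.4665
beam 4: φ=270°, α=30°
  d=(0.8660,0.5000)  start (4,2)  tX=0.9584 tY=1.4600  stride 1/|dx|=1.1547 1/|dy|=2.0000
    cross x-line → (5,2), t=0.9584 (wall)
  → r_4 = 0.9584

ranges = [3.1523, 0.5400, 1.4665, 0.9584]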